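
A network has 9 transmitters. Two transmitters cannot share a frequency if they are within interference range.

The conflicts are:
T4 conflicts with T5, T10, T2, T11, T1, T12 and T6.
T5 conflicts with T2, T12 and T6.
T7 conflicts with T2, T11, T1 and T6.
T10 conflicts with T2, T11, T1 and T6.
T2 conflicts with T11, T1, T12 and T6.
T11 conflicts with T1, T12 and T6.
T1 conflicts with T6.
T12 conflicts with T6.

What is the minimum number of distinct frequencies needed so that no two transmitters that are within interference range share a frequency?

T4, T10, T2, T11, T1, T6 pairwise conflict, so at least 6 frequencies are needed.
6 frequencies suffice: frequency 1 → {T6}; frequency 2 → {T2}; frequency 3 → {T5, T11}; frequency 4 → {T4, T7}; frequency 5 → {T1, T12}; frequency 6 → {T10}. No two conflicting transmitters share a frequency.

6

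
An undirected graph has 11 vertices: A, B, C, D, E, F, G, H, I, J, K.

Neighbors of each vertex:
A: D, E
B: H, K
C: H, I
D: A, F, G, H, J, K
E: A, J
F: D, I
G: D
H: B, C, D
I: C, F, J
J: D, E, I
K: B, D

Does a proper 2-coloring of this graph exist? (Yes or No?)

The cycle H-D-J-I-C-H has odd length 5, so it cannot be 2-colored; at least 3 colors are needed.
So 2 colors are not enough.

No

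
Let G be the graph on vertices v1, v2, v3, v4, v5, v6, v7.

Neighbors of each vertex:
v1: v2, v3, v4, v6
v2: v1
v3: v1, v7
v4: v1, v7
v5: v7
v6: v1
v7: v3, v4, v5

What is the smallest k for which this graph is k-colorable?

2

v5 and v7 are adjacent, so at least 2 colors are needed.
A valid assignment using 2 colors: v1=1, v2=2, v3=2, v4=2, v5=2, v6=2, v7=1. Every edge joins two different colors.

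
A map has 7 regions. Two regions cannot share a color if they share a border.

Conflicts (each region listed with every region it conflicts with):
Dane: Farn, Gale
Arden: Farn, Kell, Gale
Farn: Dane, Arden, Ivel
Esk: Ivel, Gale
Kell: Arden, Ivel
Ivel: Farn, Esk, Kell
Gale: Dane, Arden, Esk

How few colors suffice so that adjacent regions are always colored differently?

3

The cycle Esk-Gale-Arden-Farn-Ivel-Esk has odd length 5, so it cannot be 2-colored; at least 3 colors are needed.
3 colors suffice: color 1 → {Dane, Arden, Ivel}; color 2 → {Farn, Kell, Gale}; color 3 → {Esk}. Every pair that conflicts lands in different colors.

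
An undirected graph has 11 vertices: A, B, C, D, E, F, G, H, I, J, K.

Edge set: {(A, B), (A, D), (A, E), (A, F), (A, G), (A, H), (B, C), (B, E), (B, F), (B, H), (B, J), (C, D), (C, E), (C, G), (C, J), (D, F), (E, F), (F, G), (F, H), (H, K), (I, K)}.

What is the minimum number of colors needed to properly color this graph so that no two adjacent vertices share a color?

4

A, B, E, F form a clique, so at least 4 colors are needed.
One proper 4-coloring: A=3, B=1, C=2, D=1, E=4, F=2, G=1, H=4, I=2, J=3, K=1. No two adjacent vertices share a color.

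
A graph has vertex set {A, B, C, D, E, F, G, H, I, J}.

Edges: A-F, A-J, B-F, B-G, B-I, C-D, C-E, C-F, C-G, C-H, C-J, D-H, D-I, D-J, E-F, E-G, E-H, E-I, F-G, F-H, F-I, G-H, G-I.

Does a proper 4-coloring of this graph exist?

No

C, E, F, G, H are pairwise adjacent (a clique of size 5), so at least 5 colors are needed.
So 4 colors are not enough.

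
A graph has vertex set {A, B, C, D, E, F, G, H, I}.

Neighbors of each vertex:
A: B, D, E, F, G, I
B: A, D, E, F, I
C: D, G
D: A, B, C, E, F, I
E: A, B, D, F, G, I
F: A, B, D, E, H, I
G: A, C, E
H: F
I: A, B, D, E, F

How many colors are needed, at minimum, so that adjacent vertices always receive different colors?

A, B, D, E, F, I are pairwise adjacent (a clique of size 6), so at least 6 colors are needed.
One proper 6-coloring: A=1, B=5, C=1, D=4, E=3, F=2, G=2, H=1, I=6. Every edge joins two different colors.

6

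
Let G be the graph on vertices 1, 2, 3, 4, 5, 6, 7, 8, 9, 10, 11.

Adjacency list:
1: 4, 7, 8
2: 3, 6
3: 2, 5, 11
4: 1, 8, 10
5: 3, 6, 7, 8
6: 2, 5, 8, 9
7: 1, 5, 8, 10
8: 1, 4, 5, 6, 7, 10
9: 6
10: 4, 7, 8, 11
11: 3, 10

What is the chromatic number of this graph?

5, 6, 8 are mutually adjacent, so at least 3 colors are needed.
A valid assignment using 3 colors: 1=c, 2=c, 3=a, 4=b, 5=c, 6=b, 7=b, 8=a, 9=a, 10=c, 11=b. Every edge joins two different colors.

3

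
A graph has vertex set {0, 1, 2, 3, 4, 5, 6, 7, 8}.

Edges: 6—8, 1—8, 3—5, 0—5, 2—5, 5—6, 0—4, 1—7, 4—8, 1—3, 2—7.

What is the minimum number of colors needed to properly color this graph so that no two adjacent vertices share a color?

3

The cycle 4-8-6-5-0-4 has odd length 5, so it cannot be 2-colored; at least 3 colors are needed.
3 colors suffice: color a → {5, 7, 8}; color b → {0, 1, 2, 6}; color c → {3, 4}. No two adjacent vertices share a color.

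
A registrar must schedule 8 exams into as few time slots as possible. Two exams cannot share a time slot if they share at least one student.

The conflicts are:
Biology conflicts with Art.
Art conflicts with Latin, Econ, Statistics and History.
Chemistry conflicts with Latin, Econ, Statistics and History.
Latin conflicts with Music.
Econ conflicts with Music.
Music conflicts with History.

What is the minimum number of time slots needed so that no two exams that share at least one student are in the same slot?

Chemistry and History conflict, so at least 2 time slots are needed.
2 time slots suffice: time slot 1 → {Art, Chemistry, Music}; time slot 2 → {Biology, Latin, Econ, Statistics, History}. No two conflicting exams share a time slot.

2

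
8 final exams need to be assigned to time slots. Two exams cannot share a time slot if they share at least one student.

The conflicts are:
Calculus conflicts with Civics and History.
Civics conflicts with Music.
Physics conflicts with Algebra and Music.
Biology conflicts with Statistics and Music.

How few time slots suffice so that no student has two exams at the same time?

Biology and Statistics conflict, so at least 2 time slots are needed.
2 time slots suffice: time slot 1 → {Calculus, Algebra, Statistics, Music}; time slot 2 → {Civics, Physics, History, Biology}. Each listed conflict is separated.

2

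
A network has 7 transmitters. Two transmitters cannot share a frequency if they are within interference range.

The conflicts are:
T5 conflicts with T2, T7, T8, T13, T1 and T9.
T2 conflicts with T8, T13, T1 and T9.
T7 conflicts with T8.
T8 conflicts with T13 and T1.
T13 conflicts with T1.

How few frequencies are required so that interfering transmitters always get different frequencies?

T5, T2, T8, T13, T1 are mutually in conflict, so at least 5 frequencies are needed.
5 frequencies suffice: frequency 1 → {T5}; frequency 2 → {T2, T7}; frequency 3 → {T8, T9}; frequency 4 → {T13}; frequency 5 → {T1}. Each listed conflict is separated.

5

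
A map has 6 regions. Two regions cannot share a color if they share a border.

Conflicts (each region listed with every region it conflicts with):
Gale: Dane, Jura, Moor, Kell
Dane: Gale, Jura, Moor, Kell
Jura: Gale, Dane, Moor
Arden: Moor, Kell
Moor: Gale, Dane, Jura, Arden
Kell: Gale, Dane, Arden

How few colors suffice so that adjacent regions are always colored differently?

Gale, Dane, Jura, Moor all conflict with each other, so at least 4 colors are needed.
4 colors suffice: color 1 → {Moor, Kell}; color 2 → {Gale, Arden}; color 3 → {Dane}; color 4 → {Jura}. Each listed conflict is separated.

4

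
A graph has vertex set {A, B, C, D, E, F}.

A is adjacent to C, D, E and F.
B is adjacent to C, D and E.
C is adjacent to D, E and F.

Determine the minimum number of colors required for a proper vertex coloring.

A, C, F are pairwise adjacent, so at least 3 colors are needed.
One proper 3-coloring: A=blue, B=blue, C=red, D=green, E=green, F=green. No two adjacent vertices share a color.

3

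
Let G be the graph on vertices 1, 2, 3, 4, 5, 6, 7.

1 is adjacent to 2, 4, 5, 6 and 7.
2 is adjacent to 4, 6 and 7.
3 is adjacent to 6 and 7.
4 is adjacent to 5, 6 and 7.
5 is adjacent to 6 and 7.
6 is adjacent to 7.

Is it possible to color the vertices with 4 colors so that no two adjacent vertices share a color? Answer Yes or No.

No

1, 4, 5, 6, 7 form a clique, so at least 5 colors are needed.
So 4 colors are not enough.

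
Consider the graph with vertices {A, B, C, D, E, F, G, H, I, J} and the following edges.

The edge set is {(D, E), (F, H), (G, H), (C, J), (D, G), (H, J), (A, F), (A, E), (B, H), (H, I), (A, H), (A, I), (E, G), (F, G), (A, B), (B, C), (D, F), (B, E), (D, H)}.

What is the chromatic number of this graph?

D, F, G, H form a clique, so at least 4 colors are needed.
One proper 4-coloring: A=2, B=3, C=1, D=3, E=1, F=4, G=2, H=1, I=3, J=2. Each edge has distinct colors on its endpoints.

4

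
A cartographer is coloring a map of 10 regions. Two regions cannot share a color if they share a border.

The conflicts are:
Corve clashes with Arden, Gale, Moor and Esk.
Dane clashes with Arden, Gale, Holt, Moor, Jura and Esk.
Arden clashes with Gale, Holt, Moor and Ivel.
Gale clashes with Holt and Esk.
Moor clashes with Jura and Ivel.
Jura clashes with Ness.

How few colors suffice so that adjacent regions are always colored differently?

4

Dane, Arden, Gale, Holt all conflict with each other, so at least 4 colors are needed.
A valid assignment using 4 colors: Corve=1, Dane=1, Arden=2, Gale=3, Holt=4, Moor=3, Jura=2, Ness=1, Esk=2, Ivel=1. Each listed conflict is separated.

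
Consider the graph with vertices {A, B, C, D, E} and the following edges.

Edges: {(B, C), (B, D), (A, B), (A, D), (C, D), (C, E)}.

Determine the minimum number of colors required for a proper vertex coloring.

3

B, C, D are pairwise adjacent, so at least 3 colors are needed.
A valid assignment using 3 colors: A=red, B=blue, C=red, D=green, E=blue. Every edge joins two different colors.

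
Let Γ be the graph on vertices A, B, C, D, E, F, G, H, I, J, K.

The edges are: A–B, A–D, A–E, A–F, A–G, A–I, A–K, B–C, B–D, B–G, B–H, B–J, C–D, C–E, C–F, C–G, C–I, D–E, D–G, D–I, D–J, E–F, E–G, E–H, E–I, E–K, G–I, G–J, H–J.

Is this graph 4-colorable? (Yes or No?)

No

C, D, E, G, I are mutually adjacent (a clique of size 5), so at least 5 colors are needed.
So 4 colors are not enough.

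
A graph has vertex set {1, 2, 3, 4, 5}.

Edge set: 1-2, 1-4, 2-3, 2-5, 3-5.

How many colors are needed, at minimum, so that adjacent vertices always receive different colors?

2, 3, 5 are mutually adjacent, so at least 3 colors are needed.
A valid assignment using 3 colors: 1=blue, 2=red, 3=green, 4=red, 5=blue. Each edge has distinct colors on its endpoints.

3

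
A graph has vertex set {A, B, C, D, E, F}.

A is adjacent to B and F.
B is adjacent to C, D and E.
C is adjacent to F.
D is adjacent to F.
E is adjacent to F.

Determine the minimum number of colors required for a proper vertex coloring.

2

D and F are adjacent, so at least 2 colors are needed.
2 colors suffice: color red → {B, F}; color blue → {A, C, D, E}. Each edge has distinct colors on its endpoints.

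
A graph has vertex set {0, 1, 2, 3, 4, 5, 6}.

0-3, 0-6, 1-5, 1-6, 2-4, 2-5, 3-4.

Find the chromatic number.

The cycle 1-6-0-3-4-2-5-1 has odd length 7, so it cannot be 2-colored; at least 3 colors are needed.
One proper 3-coloring: 0=c, 1=a, 2=a, 3=a, 4=b, 5=b, 6=b. No two adjacent vertices share a color.

3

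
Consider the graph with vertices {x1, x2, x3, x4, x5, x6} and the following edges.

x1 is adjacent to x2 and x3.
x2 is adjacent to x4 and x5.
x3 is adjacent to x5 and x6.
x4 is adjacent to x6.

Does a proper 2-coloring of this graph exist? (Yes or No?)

The cycle x2-x4-x6-x3-x5-x2 has odd length 5, so it cannot be 2-colored; at least 3 colors are needed.
So 2 colors are not enough.

No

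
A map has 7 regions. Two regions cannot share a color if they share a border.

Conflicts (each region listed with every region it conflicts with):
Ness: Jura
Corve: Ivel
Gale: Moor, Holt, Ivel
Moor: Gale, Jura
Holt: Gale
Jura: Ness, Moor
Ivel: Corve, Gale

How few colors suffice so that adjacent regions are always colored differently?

2

Gale and Ivel conflict, so at least 2 colors are needed.
2 colors suffice: Ness=2, Corve=1, Gale=1, Moor=2, Holt=2, Jura=1, Ivel=2. Each listed conflict is separated.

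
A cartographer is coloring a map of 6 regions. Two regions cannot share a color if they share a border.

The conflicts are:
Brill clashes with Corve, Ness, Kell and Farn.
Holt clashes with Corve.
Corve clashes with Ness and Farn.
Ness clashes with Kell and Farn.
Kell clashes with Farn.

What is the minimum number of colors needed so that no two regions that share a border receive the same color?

Brill, Ness, Kell, Farn pairwise conflict, so at least 4 colors are needed.
4 colors suffice: Brill=2, Holt=1, Corve=4, Ness=1, Kell=4, Farn=3. No two conflicting regions share a color.

4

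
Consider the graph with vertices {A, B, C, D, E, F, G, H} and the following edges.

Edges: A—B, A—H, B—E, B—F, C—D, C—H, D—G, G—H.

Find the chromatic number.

B and F are adjacent, so at least 2 colors are needed.
2 colors suffice: color red → {B, D, H}; color blue → {A, C, E, F, G}. Every edge joins two different colors.

2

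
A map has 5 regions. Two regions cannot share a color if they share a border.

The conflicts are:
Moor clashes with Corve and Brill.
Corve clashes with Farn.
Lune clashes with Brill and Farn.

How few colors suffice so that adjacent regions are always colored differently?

The cycle Corve-Moor-Brill-Lune-Farn-Corve has odd length 5, so it cannot be 2-colored; at least 3 colors are needed.
3 colors suffice: color 1 → {Brill, Farn}; color 2 → {Moor, Lune}; color 3 → {Corve}. Every pair that conflicts lands in different colors.

3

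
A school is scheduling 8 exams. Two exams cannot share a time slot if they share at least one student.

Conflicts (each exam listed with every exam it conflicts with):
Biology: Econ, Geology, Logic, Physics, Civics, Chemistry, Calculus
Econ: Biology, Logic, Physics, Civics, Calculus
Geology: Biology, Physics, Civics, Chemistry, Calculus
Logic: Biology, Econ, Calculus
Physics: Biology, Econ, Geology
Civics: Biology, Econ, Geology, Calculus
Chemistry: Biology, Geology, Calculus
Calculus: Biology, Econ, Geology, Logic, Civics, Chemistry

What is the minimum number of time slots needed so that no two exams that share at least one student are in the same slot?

4

Biology, Econ, Logic, Calculus pairwise conflict, so at least 4 time slots are needed.
4 time slots suffice: Biology=1, Econ=3, Geology=3, Logic=4, Physics=2, Civics=4, Chemistry=4, Calculus=2. Every pair that conflicts lands in different time slots.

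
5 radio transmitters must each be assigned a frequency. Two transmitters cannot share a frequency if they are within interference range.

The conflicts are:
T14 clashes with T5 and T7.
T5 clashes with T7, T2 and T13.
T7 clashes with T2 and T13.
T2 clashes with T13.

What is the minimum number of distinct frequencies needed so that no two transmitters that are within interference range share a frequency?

4

T5, T7, T2, T13 are mutually in conflict, so at least 4 frequencies are needed.
4 frequencies suffice: frequency 1 → {T7}; frequency 2 → {T5}; frequency 3 → {T14, T2}; frequency 4 → {T13}. No two conflicting transmitters share a frequency.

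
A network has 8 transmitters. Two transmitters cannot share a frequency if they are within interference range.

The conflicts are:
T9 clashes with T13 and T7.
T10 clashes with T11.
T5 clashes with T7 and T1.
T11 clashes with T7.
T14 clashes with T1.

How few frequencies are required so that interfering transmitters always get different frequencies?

T5 and T1 conflict, so at least 2 frequencies are needed.
2 frequencies suffice: frequency 1 → {T10, T13, T7, T1}; frequency 2 → {T9, T5, T11, T14}. Every pair that conflicts lands in different frequencies.

2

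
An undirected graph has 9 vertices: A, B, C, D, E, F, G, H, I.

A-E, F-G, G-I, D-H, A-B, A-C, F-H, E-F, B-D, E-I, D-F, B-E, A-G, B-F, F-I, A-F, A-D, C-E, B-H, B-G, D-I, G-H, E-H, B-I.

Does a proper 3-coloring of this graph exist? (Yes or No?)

No

A, B, F, G are pairwise adjacent (a clique of size 4), so at least 4 colors are needed.
So 3 colors are not enough.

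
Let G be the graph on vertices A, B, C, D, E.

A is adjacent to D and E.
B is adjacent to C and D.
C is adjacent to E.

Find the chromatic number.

3

The cycle A-D-B-C-E-A has odd length 5, so it cannot be 2-colored; at least 3 colors are needed.
3 colors suffice: A=3, B=1, C=2, D=2, E=1. Each edge has distinct colors on its endpoints.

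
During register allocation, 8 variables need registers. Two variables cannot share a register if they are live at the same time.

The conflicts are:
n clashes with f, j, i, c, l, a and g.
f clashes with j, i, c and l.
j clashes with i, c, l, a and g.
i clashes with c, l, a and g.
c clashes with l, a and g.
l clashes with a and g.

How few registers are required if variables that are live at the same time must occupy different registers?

6

n, j, i, c, l, a all conflict with each other, so at least 6 registers are needed.
6 registers suffice: register 1 → {c}; register 2 → {l}; register 3 → {j}; register 4 → {n}; register 5 → {i}; register 6 → {f, a, g}. Every pair that conflicts lands in different registers.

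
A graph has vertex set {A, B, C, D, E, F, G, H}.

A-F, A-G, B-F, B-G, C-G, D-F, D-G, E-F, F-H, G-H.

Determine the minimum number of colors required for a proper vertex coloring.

C and G are adjacent, so at least 2 colors are needed.
A valid assignment using 2 colors: A=2, B=2, C=2, D=2, E=2, F=1, G=1, H=2. No two adjacent vertices share a color.

2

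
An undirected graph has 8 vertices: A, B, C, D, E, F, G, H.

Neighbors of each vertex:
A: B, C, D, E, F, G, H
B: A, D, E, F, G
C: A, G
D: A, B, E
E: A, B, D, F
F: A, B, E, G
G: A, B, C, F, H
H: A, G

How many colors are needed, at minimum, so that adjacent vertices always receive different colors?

4

A, B, E, F are mutually adjacent (a clique of size 4), so at least 4 colors are needed.
A valid assignment using 4 colors: A=1, B=2, C=2, D=4, E=3, F=4, G=3, H=2. Every edge joins two different colors.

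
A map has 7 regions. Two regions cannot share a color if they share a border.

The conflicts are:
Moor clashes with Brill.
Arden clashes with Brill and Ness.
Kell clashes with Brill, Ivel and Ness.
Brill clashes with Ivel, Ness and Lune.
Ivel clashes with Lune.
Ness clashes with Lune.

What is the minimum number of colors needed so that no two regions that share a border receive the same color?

Brill, Ivel, Lune all conflict with each other, so at least 3 colors are needed.
3 colors suffice: color 1 → {Brill}; color 2 → {Moor, Ivel, Ness}; color 3 → {Arden, Kell, Lune}. Every pair that conflicts lands in different colors.

3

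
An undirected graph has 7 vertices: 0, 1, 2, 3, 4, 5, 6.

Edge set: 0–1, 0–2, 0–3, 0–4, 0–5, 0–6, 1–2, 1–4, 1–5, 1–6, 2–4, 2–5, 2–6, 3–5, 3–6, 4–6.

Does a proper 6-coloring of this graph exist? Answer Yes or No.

The chromatic number is 5. 0, 1, 2, 4, 6 are mutually adjacent (a clique of size 5), so at least 5 colors are needed.
5 colors suffice: 0=red, 1=green, 2=blue, 3=blue, 4=purple, 5=yellow, 6=yellow.
Since 6 ≥ 5, a proper 6-coloring certainly exists.

Yes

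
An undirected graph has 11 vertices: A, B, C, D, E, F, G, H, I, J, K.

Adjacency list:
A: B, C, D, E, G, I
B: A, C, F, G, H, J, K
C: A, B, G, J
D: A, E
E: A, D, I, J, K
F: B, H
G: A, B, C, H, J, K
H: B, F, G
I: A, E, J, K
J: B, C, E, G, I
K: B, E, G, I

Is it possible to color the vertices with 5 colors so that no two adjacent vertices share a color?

Yes

The chromatic number is 4. A, B, C, G are pairwise adjacent (a clique of size 4), so at least 4 colors are needed.
One proper 4-coloring: A=blue, B=red, C=yellow, D=green, E=red, F=green, G=green, H=blue, I=green, J=blue, K=blue.
Since 5 ≥ 4, a proper 5-coloring certainly exists.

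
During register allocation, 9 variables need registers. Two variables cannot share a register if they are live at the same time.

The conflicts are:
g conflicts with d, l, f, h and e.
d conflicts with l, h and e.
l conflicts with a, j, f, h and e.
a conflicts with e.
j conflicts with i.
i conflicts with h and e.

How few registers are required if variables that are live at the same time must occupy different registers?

4

g, d, l, e are mutually in conflict, so at least 4 registers are needed.
4 registers suffice: register 1 → {l, i}; register 2 → {j, f, h, e}; register 3 → {g, a}; register 4 → {d}. No two conflicting variables share a register.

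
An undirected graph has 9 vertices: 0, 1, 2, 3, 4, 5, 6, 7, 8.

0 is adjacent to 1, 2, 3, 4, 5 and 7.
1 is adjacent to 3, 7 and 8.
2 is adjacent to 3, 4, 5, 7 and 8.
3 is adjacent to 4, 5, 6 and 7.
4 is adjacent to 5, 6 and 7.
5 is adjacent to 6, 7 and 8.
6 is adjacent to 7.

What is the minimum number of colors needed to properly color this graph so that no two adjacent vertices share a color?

0, 2, 3, 4, 5, 7 are mutually adjacent (a clique of size 6), so at least 6 colors are needed.
A valid assignment using 6 colors: 0=d, 1=b, 2=e, 3=c, 4=f, 5=b, 6=d, 7=a, 8=a. Each edge has distinct colors on its endpoints.

6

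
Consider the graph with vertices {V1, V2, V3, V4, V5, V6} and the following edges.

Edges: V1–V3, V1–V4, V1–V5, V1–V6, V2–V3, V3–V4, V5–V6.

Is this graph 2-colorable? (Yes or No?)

No

V1, V5, V6 are mutually adjacent, so at least 3 colors are needed.
So 2 colors are not enough.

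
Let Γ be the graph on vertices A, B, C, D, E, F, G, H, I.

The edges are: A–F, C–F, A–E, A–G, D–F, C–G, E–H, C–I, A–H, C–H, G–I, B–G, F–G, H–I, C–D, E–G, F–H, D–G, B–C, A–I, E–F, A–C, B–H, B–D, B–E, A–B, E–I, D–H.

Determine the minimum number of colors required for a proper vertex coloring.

4

A, E, H, I are pairwise adjacent (a clique of size 4), so at least 4 colors are needed.
4 colors suffice: color 1 → {C, E}; color 2 → {A, D}; color 3 → {G, H}; color 4 → {B, F, I}. No two adjacent vertices share a color.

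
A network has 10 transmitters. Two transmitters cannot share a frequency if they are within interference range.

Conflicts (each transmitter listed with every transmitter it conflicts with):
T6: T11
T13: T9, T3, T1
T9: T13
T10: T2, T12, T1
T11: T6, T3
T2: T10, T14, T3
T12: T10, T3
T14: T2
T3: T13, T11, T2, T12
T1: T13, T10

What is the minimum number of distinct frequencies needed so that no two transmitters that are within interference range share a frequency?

3

The cycle T1-T10-T12-T3-T13-T1 has odd length 5, so it cannot be 2-colored; at least 3 frequencies are needed.
3 frequencies suffice: T6=1, T13=2, T9=1, T10=1, T11=2, T2=2, T12=2, T14=1, T3=1, T1=3. Each listed conflict is separated.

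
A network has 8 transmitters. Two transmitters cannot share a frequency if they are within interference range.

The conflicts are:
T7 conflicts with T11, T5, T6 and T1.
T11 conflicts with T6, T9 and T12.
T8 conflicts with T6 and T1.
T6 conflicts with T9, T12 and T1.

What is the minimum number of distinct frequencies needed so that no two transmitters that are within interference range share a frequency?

3

T8, T6, T1 are mutually in conflict, so at least 3 frequencies are needed.
Using 3 frequencies: T7=3, T11=2, T5=1, T8=3, T6=1, T9=3, T12=3, T1=2. Every pair that conflicts lands in different frequencies.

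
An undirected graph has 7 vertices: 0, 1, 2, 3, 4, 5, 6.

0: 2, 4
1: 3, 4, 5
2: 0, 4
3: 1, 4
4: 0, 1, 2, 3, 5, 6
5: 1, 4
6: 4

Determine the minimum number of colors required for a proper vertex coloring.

3

1, 4, 5 are mutually adjacent, so at least 3 colors are needed.
3 colors suffice: color a → {4}; color b → {1, 2, 6}; color c → {0, 3, 5}. Each edge has distinct colors on its endpoints.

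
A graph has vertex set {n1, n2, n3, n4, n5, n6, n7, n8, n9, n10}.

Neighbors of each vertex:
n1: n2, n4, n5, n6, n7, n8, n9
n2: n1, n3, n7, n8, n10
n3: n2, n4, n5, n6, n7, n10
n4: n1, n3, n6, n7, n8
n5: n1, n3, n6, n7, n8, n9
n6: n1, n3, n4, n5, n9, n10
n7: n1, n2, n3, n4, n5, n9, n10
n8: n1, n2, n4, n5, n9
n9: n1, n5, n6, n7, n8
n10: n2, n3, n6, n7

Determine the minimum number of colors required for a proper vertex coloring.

n1, n5, n6, n9 are mutually adjacent (a clique of size 4), so at least 4 colors are needed.
4 colors suffice: color 1 → {n1, n3}; color 2 → {n6, n7, n8}; color 3 → {n2, n4, n5}; color 4 → {n9, n10}. Each edge has distinct colors on its endpoints.

4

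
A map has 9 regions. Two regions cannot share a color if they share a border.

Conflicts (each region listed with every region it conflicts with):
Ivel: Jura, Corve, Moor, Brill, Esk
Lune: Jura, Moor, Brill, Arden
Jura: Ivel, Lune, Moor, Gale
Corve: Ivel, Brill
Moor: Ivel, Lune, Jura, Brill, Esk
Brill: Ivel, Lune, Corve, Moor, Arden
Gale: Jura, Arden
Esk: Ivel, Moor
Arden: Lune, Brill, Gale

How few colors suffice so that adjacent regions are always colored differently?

3

Lune, Brill, Arden are mutually in conflict, so at least 3 colors are needed.
3 colors suffice: color 1 → {Jura, Brill, Esk}; color 2 → {Corve, Moor, Arden}; color 3 → {Ivel, Lune, Gale}. Each listed conflict is separated.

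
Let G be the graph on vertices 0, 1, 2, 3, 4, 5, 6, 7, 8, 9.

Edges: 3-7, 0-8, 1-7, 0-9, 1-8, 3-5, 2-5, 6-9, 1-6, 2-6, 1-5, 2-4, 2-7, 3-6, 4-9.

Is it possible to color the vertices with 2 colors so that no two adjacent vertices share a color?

The cycle 0-8-1-6-9-0 has odd length 5, so it cannot be 2-colored; at least 3 colors are needed.
So 2 colors are not enough.

No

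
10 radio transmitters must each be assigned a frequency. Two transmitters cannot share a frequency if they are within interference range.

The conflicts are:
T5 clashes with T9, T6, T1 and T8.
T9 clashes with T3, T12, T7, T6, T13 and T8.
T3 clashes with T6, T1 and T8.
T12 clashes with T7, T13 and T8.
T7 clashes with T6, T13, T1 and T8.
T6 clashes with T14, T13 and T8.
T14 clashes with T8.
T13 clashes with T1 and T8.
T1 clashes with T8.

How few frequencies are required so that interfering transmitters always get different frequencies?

T9, T12, T7, T13, T8 pairwise conflict, so at least 5 frequencies are needed.
A valid assignment using 5 frequencies: T5=4, T9=3, T3=4, T12=2, T7=5, T6=2, T14=3, T13=4, T1=2, T8=1. Each listed conflict is separated.

5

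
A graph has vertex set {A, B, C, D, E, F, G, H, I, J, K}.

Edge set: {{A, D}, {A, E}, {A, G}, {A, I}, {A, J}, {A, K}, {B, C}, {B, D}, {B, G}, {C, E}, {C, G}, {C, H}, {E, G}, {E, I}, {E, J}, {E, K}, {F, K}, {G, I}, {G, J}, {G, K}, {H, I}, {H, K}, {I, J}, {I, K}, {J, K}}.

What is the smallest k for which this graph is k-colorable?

6

A, E, G, I, J, K form a clique, so at least 6 colors are needed.
One proper 6-coloring: A=4, B=3, C=2, D=1, E=5, F=1, G=1, H=1, I=3, J=6, K=2. No two adjacent vertices share a color.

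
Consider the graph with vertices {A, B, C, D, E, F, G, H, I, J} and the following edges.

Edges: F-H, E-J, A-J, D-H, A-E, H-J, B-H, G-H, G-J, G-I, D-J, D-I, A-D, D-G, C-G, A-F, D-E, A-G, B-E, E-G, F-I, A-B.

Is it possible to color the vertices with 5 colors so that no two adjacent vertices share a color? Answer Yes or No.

The chromatic number is 5. A, D, E, G, J form a clique, so at least 5 colors are needed.
A valid assignment using 5 colors: A=green, B=red, C=blue, D=blue, E=yellow, F=red, G=red, H=green, I=green, J=purple.
That is already a proper 5-coloring.

Yes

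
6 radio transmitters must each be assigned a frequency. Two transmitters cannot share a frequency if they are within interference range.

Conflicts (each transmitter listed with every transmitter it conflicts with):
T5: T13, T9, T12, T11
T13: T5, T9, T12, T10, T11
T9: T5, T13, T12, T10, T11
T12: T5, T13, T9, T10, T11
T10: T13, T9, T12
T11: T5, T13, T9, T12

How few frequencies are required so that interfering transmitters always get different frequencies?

T5, T13, T9, T12, T11 are mutually in conflict, so at least 5 frequencies are needed.
Using 5 frequencies: T5=4, T13=1, T9=3, T12=2, T10=4, T11=5. No two conflicting transmitters share a frequency.

5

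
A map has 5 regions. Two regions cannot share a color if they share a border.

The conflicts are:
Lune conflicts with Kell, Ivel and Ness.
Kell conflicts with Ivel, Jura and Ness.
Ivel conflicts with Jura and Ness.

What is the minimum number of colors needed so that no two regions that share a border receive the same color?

4

Lune, Kell, Ivel, Ness pairwise conflict, so at least 4 colors are needed.
4 colors suffice: Lune=4, Kell=1, Ivel=2, Jura=3, Ness=3. Each listed conflict is separated.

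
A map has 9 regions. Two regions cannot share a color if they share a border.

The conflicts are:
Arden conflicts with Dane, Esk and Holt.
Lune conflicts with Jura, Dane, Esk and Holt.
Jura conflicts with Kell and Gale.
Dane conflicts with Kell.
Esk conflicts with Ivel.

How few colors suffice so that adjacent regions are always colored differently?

2

Lune and Jura conflict, so at least 2 colors are needed.
A valid assignment using 2 colors: Arden=1, Lune=1, Jura=2, Dane=2, Esk=2, Kell=1, Gale=1, Holt=2, Ivel=1. Every pair that conflicts lands in different colors.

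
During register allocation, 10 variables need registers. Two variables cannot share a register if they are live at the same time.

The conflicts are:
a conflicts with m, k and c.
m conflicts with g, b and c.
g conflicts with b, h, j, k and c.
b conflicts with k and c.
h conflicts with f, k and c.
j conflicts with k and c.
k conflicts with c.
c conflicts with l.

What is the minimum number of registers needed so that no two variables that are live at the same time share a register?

m, g, b, c pairwise conflict, so at least 4 registers are needed.
A valid assignment using 4 registers: a=3, m=2, g=3, b=4, h=4, f=1, j=4, k=2, c=1, l=2. Every pair that conflicts lands in different registers.

4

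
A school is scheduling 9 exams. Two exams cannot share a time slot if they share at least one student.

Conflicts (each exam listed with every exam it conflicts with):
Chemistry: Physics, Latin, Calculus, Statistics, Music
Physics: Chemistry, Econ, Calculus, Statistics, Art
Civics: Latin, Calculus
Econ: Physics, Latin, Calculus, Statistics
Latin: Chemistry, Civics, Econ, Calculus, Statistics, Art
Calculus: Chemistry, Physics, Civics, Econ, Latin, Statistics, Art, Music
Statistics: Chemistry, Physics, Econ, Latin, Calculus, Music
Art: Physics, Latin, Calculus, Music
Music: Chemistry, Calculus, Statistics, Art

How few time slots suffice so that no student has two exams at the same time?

4

Physics, Econ, Calculus, Statistics are mutually in conflict, so at least 4 time slots are needed.
4 time slots suffice: time slot 1 → {Calculus}; time slot 2 → {Civics, Statistics, Art}; time slot 3 → {Physics, Latin, Music}; time slot 4 → {Chemistry, Econ}. Each listed conflict is separated.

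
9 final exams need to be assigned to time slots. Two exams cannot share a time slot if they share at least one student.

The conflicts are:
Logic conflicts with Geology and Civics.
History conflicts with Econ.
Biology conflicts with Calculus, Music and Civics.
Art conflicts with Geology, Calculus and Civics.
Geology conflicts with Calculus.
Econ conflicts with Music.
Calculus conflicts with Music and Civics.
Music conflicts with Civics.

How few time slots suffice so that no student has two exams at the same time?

4

Biology, Calculus, Music, Civics all conflict with each other, so at least 4 time slots are needed.
4 time slots suffice: time slot 1 → {Logic, Econ, Calculus}; time slot 2 → {History, Geology, Civics}; time slot 3 → {Art, Music}; time slot 4 → {Biology}. Each listed conflict is separated.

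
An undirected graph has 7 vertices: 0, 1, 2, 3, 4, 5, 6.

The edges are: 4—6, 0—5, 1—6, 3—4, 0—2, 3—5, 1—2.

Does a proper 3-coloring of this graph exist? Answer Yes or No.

The chromatic number is 3. The cycle 3-4-6-1-2-0-5-3 has odd length 7, so it cannot be 2-colored; at least 3 colors are needed.
A valid assignment using 3 colors: 0=a, 1=a, 2=b, 3=a, 4=c, 5=b, 6=b.
That is already a proper 3-coloring.

Yes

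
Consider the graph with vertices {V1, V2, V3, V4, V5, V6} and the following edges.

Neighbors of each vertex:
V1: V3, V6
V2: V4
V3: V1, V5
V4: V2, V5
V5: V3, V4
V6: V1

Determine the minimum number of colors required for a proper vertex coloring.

2

V4 and V5 are adjacent, so at least 2 colors are needed.
2 colors suffice: color 1 → {V1, V2, V5}; color 2 → {V3, V4, V6}. Each edge has distinct colors on its endpoints.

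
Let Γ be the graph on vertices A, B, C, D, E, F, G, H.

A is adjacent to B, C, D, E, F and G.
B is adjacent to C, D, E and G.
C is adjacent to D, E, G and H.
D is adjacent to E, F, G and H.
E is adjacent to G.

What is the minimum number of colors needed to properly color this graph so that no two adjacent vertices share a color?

6

A, B, C, D, E, G form a clique, so at least 6 colors are needed.
One proper 6-coloring: A=2, B=5, C=3, D=1, E=4, F=3, G=6, H=2. Each edge has distinct colors on its endpoints.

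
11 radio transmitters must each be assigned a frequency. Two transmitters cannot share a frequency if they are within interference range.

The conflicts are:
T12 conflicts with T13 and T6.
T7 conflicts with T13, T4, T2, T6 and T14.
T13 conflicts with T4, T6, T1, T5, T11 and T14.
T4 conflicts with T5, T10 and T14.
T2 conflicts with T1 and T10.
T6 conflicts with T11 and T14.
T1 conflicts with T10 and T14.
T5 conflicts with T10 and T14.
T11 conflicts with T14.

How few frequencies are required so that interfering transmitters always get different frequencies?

4

T7, T13, T6, T14 pairwise conflict, so at least 4 frequencies are needed.
4 frequencies suffice: frequency 1 → {T13, T10}; frequency 2 → {T12, T2, T14}; frequency 3 → {T7, T1, T5, T11}; frequency 4 → {T4, T6}. No two conflicting transmitters share a frequency.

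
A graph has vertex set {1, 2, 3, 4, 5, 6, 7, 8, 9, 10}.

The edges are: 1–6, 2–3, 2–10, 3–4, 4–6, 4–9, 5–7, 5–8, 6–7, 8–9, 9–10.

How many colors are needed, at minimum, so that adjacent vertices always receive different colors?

3

The cycle 2-3-4-9-10-2 has odd length 5, so it cannot be 2-colored; at least 3 colors are needed.
3 colors suffice: color a → {3, 5, 6, 9}; color b → {1, 4, 7, 8, 10}; color c → {2}. Each edge has distinct colors on its endpoints.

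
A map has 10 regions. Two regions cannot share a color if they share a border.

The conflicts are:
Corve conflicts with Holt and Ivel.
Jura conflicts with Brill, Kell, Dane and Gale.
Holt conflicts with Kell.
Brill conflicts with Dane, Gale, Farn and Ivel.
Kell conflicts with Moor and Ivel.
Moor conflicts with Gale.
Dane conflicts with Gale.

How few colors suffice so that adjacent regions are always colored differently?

4

Jura, Brill, Dane, Gale all conflict with each other, so at least 4 colors are needed.
4 colors suffice: color 1 → {Corve, Brill, Kell}; color 2 → {Jura, Holt, Moor, Farn, Ivel}; color 3 → {Gale}; color 4 → {Dane}. Every pair that conflicts lands in different colors.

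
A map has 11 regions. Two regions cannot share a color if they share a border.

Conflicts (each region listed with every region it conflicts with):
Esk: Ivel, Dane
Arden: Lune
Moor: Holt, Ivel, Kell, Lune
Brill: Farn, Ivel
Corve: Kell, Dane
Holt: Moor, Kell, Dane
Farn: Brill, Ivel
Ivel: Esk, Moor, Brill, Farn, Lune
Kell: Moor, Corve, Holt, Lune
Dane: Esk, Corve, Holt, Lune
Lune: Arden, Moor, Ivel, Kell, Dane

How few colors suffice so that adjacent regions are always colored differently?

Brill, Farn, Ivel all conflict with each other, so at least 3 colors are needed.
3 colors suffice: color 1 → {Arden, Ivel, Kell, Dane}; color 2 → {Esk, Brill, Corve, Holt, Lune}; color 3 → {Moor, Farn}. No two conflicting regions share a color.

3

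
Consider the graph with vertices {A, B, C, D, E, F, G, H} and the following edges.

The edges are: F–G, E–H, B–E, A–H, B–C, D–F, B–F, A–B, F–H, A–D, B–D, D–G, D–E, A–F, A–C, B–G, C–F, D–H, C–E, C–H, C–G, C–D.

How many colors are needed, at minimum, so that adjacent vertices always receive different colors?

A, C, D, F, H are pairwise adjacent (a clique of size 5), so at least 5 colors are needed.
5 colors suffice: A=5, B=3, C=2, D=1, E=4, F=4, G=5, H=3. Each edge has distinct colors on its endpoints.

5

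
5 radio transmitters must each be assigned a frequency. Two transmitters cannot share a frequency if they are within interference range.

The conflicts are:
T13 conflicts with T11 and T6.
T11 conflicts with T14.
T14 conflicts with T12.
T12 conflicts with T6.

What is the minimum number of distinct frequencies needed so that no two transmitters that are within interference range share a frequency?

3

The cycle T13-T11-T14-T12-T6-T13 has odd length 5, so it cannot be 2-colored; at least 3 frequencies are needed.
A valid assignment using 3 frequencies: T13=1, T11=2, T14=1, T12=3, T6=2. Each listed conflict is separated.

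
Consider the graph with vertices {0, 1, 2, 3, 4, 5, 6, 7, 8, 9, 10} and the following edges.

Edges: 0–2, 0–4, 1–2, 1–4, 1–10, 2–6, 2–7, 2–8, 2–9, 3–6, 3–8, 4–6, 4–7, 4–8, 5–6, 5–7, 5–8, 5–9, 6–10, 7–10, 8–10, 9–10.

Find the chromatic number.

1 and 2 are adjacent, so at least 2 colors are needed.
A valid assignment using 2 colors: 0=b, 1=b, 2=a, 3=a, 4=a, 5=a, 6=b, 7=b, 8=b, 9=b, 10=a. Each edge has distinct colors on its endpoints.

2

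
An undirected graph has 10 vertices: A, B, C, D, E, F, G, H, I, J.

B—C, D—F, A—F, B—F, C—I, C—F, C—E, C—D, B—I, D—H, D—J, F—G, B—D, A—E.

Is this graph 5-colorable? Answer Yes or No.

Yes

The chromatic number is 4. B, C, D, F form a clique, so at least 4 colors are needed.
One proper 4-coloring: A=1, B=4, C=2, D=1, E=3, F=3, G=1, H=2, I=1, J=2.
Since 5 ≥ 4, a proper 5-coloring certainly exists.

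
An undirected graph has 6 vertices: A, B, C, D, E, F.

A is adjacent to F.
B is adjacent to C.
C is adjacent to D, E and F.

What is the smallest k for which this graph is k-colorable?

B and C are adjacent, so at least 2 colors are needed.
One proper 2-coloring: A=1, B=2, C=1, D=2, E=2, F=2. Each edge has distinct colors on its endpoints.

2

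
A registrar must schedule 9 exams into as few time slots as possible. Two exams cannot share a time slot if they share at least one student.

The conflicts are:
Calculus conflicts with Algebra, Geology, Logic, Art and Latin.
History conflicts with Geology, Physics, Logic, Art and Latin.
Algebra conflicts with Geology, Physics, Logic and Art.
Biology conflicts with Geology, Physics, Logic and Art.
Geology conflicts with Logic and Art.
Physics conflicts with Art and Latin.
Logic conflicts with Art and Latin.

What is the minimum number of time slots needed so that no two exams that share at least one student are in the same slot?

Calculus, Algebra, Geology, Logic, Art pairwise conflict, so at least 5 time slots are needed.
5 time slots suffice: time slot 1 → {Physics, Logic}; time slot 2 → {Art, Latin}; time slot 3 → {Geology}; time slot 4 → {History, Algebra, Biology}; time slot 5 → {Calculus}. Every pair that conflicts lands in different time slots.

5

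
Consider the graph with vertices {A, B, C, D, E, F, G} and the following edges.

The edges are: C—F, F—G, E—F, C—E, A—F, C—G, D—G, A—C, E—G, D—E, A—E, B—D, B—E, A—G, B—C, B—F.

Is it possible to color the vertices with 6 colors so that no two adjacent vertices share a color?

The chromatic number is 5. A, C, E, F, G are pairwise adjacent (a clique of size 5), so at least 5 colors are needed.
5 colors suffice: color red → {E}; color blue → {B, G}; color green → {C, D}; color yellow → {F}; color purple → {A}.
Since 6 ≥ 5, a proper 6-coloring certainly exists.

Yes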